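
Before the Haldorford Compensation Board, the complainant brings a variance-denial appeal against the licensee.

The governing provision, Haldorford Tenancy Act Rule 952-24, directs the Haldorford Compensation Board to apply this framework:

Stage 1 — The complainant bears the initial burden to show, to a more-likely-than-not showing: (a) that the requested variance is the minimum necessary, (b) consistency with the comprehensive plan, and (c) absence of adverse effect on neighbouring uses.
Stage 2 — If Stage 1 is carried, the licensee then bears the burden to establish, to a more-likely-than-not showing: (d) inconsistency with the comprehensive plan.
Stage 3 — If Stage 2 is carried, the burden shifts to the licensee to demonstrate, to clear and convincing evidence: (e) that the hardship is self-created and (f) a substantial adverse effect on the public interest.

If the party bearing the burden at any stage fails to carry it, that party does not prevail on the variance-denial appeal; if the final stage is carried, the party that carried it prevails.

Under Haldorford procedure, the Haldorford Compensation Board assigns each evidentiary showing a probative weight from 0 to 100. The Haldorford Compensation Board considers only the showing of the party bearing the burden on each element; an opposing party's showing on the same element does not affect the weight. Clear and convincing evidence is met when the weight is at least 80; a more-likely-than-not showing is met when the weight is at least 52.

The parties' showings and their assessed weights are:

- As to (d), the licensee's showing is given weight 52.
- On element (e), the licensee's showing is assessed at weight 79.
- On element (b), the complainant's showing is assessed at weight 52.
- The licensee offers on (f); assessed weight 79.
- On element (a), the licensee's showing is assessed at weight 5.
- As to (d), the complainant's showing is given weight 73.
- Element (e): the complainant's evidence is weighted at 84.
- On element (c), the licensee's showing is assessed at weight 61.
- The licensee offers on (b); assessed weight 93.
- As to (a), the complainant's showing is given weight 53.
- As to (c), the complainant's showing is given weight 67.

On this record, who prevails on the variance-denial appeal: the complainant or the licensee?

At Stage 1 the complainant must meet a more-likely-than-not showing (weight is at least 52): on (a) the weight is 53 (the licensee's 5 is given no effect), ≥ 52, so (a) meets the standard; on (b) the weight is 52 (the licensee's 93 is given no effect), ≥ 52, so (b) meets the standard; on (c) the weight is 67 (the licensee's 61 is given no effect), ≥ 52, so (c) meets the standard.
  Stage 1 is satisfied; the onus moves to the licensee.
At Stage 2 the licensee must meet a more-likely-than-not showing (weight is at least 52): on (d) the weight is 52 (the complainant's 73 is given no effect), which does reach 52, so (d) meets the standard.
  All elements met. The licensee retains the burden for Stage 3.
At Stage 3 the licensee must meet clear and convincing evidence (weight is at least 80): on (e) the weight is 79 (the complainant's 84 is given no effect), < 80, so (e) does not meet the standard; on (f) the weight is 79, < 80, so (f) does not meet the standard.
  Stage 3 not carried; the licensee fails its burden.
The analysis ends at Stage 3; the complainant prevails.

complainant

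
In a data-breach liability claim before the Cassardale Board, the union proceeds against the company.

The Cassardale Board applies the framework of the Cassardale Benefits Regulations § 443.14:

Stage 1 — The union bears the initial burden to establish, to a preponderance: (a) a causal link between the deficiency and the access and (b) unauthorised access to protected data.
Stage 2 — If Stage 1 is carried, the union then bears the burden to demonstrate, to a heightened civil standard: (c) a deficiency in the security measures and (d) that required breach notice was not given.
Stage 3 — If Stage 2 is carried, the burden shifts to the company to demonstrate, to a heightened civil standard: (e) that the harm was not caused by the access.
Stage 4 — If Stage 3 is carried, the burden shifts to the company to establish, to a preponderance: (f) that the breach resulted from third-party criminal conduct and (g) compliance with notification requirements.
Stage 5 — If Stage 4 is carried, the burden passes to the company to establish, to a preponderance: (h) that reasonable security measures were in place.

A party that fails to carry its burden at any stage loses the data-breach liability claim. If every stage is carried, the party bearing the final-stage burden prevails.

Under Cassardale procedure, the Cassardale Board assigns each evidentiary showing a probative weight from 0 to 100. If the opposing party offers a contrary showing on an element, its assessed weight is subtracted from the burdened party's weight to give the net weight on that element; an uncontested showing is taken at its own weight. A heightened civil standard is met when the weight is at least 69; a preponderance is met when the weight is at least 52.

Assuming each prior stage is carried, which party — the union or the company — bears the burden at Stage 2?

union

Stage 2's rule assigns the burden to the union (to a heightened civil standard).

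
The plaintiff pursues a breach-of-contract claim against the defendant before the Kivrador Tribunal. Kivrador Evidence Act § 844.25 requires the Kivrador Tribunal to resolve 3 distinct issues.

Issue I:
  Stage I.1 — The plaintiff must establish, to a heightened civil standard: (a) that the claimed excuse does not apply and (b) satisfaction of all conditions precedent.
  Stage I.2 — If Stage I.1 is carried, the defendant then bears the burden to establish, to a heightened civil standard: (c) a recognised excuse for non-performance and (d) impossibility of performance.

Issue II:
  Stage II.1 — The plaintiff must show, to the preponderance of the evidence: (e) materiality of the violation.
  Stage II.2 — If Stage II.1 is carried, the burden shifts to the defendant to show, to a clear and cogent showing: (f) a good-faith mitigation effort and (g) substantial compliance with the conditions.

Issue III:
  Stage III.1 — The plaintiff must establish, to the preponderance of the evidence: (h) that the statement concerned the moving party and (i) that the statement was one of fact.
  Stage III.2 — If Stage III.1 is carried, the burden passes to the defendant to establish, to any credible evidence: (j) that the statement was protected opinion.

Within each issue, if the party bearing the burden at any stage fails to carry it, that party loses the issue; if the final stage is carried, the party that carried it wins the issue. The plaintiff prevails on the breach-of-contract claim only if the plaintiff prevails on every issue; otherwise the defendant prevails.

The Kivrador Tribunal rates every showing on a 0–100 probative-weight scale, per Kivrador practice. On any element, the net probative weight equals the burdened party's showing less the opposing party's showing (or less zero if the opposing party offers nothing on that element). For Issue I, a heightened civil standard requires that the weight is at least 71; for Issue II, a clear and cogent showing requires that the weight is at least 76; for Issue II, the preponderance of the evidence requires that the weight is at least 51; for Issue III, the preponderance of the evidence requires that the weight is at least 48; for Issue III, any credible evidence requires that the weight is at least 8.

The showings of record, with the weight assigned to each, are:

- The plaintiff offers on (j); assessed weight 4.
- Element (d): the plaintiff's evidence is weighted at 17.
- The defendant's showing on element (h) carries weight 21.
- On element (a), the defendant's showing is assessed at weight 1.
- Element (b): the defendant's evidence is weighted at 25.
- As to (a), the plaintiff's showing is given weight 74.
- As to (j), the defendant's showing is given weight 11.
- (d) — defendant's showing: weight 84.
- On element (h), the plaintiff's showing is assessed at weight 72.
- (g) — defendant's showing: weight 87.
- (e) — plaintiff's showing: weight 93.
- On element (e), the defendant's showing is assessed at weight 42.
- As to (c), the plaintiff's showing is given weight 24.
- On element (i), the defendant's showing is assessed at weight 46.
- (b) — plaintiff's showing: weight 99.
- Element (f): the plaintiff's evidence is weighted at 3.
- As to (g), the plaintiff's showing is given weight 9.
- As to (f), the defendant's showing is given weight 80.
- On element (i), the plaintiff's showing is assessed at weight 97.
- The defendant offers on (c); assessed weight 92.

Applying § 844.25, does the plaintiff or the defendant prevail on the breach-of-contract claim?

defendant

— Issue I —
At Stage I.1 the plaintiff must meet a heightened civil standard (weight is at least 71): on (a) the weight is 74 less the opposing 1 gives net 73, ≥ 71, so (a) meets the standard; on (b) the weight is 99 less the opposing 25 gives net 74, which does reach 71, so (b) meets the standard.
  All elements met. The burden passes to the defendant.
At Stage I.2 the defendant must meet a heightened civil standard (weight is at least 71): on (c) the weight is 92 less the opposing 24 gives net 68, which does not reach 71, so (c) does not meet the standard; on (d) the weight is 84 less the opposing 17 gives net 67, < 71, so (d) does not meet the standard.
  The defendant does not carry Stage I.2.
The plaintiff prevails on this issue.
— Issue II —
At Stage II.1 the plaintiff must meet the preponderance of the evidence (weight is at least 51): on (e) the weight is 93 less the opposing 42 gives net 51, which does reach 51, so (e) meets the standard.
  All elements met. The burden passes to the defendant.
At Stage II.2 the defendant must meet a clear and cogent showing (weight is at least 76): on (f) the weight is 80 less the opposing 3 gives net 77, ≥ 76, so (f) meets the standard; on (g) the weight is 87 less the opposing 9 gives net 78, which does reach 76, so (g) meets the standard.
  All elements met at the final stage.
With every stage satisfied, the defendant prevails on this issue.
— Issue III —
Stage III.1 (plaintiff, the preponderance of the evidence, weight is at least 48): (h) net 72−21=51 ≥ 48 — meets; (i) net 97−46=51 ≥ 48 — meets.
  The plaintiff carries Stage III.1; the defendant now bears the burden.
Stage III.2 (defendant, any credible evidence, weight is at least 8): (j) net 11−4=7 < 8 — fails.
  Stage III.2 not carried; the defendant fails its burden.
The analysis ends at Stage III.2; the plaintiff prevails on this issue.
Per-issue: Issue I → plaintiff; Issue II → defendant; Issue III → plaintiff. The plaintiff must prevail on every issue; overall, the defendant prevails.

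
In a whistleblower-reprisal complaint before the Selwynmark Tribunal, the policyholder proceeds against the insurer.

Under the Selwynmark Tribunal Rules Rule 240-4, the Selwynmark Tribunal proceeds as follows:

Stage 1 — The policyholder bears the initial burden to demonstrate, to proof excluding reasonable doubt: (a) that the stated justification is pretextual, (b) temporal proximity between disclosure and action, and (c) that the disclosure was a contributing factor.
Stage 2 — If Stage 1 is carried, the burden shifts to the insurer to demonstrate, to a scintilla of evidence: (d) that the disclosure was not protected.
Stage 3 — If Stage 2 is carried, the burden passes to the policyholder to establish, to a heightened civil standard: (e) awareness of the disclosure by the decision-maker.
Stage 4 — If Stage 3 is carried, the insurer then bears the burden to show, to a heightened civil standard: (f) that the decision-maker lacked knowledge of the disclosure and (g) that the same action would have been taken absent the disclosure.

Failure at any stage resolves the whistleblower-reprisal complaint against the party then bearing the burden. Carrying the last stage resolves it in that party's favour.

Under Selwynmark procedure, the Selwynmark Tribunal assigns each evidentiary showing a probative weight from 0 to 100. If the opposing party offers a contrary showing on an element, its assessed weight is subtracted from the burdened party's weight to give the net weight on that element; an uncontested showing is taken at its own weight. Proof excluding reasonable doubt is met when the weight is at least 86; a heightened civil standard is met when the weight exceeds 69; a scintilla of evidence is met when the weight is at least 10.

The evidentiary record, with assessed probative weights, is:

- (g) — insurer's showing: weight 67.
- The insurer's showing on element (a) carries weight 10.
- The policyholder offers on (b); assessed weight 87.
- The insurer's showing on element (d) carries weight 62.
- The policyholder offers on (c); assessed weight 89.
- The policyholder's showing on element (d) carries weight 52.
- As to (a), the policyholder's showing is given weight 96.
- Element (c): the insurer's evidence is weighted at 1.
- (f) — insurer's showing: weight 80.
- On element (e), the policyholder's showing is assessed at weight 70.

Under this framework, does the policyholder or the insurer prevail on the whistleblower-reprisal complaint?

policyholder

Stage 1 — burden on policyholder; standard: proof excluding reasonable doubt (weight is at least 86).
    (a): 96 − 10 = 86 ≥ 86 [met]
    (b): 87 ≥ 86 [met]
    (c): 89 − 1 = 88 ≥ 86 [met]
  Stage 1 carried; the burden shifts to the insurer.
Stage 2 — burden on insurer; standard: a scintilla of evidence (weight is at least 10).
    (d): 62 − 52 = 10 ≥ 10 [met]
  Stage 2 is satisfied; the onus moves to the policyholder.
Stage 3 — burden on policyholder; standard: a heightened civil standard (weight exceeds 69).
    (e): 70 > 69 [met]
  Stage 3 is satisfied; the onus moves to the insurer.
Stage 4 — burden on insurer; standard: a heightened civil standard (weight exceeds 69).
    (f): 80 > 69 [met]
    (g): 67 ≤ 69 [not met]
  Not every element is met, so the insurer fails to carry Stage 4.
So the policyholder prevails.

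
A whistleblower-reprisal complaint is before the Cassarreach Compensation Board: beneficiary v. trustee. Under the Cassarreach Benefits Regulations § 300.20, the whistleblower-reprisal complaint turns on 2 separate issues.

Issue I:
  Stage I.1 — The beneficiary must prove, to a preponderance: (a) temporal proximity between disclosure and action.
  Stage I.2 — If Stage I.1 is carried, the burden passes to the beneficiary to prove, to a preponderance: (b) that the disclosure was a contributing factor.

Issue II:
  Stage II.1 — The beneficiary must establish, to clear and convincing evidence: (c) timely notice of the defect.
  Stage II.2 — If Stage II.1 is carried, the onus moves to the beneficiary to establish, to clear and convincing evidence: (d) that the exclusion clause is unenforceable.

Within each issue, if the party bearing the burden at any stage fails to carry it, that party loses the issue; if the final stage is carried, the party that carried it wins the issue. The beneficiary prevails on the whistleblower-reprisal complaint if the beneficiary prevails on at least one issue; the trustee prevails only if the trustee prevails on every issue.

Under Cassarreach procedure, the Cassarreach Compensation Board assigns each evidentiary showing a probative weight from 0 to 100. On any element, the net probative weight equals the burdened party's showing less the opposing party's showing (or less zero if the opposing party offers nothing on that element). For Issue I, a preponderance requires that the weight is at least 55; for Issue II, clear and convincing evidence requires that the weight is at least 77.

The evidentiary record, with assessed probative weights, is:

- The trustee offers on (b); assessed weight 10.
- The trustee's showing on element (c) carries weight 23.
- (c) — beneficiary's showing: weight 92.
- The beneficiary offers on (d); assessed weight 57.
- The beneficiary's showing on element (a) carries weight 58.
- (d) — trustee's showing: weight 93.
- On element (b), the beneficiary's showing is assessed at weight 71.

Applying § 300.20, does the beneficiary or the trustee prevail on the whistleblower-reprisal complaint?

— Issue I —
Stage I.1 — burden on beneficiary; standard: a preponderance (weight is at least 55).
    (a): 58 ≥ 55 [met]
  All elements met. The beneficiary retains the burden for Stage I.2.
Stage I.2 — burden on beneficiary; standard: a preponderance (weight is at least 55).
    (b): 71 − 10 = 61 ≥ 55 [met]
  Stage I.2 carried; the final stage is satisfied.
Every stage carried; the beneficiary prevails on this issue.
— Issue II —
Stage II.1 (beneficiary, clear and convincing evidence, weight is at least 77): (c) net 92−23=69 < 77 — fails.
  Not every element is met, so the beneficiary fails to carry Stage II.1.
The trustee prevails on this issue.
Per-issue: Issue I → beneficiary; Issue II → trustee. The beneficiary must prevail on at least one issue; overall, the beneficiary prevails.

beneficiary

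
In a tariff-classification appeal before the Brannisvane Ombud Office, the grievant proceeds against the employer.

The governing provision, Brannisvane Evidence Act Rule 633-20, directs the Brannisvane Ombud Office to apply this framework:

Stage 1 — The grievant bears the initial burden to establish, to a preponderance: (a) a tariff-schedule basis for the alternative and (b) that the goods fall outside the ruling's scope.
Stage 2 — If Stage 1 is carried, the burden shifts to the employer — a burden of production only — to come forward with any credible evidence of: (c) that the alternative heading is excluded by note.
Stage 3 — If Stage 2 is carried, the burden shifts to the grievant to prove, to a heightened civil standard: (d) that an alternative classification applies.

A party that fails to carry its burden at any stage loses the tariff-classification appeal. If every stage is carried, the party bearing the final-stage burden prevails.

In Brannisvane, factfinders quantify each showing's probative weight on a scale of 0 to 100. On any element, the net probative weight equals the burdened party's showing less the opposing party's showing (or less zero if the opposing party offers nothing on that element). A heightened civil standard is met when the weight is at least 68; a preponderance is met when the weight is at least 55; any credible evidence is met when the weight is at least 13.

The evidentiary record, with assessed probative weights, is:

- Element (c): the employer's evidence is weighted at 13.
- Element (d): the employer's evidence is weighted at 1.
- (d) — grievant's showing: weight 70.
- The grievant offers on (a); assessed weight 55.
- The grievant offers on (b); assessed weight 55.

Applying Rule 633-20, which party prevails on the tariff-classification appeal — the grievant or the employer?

At Stage 1 the grievant must meet a preponderance (weight is at least 55): on (a) the weight is 55, which does reach 55, so (a) meets the standard; on (b) the weight is 55, ≥ 55, so (b) meets the standard.
  All elements met. The burden passes to the employer.
At Stage 2 the employer must meet any credible evidence (weight is at least 13): on (c) the weight is 13, which does reach 13, so (c) meets the standard.
  Stage 2 is satisfied; the onus moves to the grievant.
At Stage 3 the grievant must meet a heightened civil standard (weight is at least 68): on (d) the weight is 70 less the opposing 1 gives net 69, which does reach 68, so (d) meets the standard.
  All elements met at the final stage.
All stages carried — the grievant prevails.

grievant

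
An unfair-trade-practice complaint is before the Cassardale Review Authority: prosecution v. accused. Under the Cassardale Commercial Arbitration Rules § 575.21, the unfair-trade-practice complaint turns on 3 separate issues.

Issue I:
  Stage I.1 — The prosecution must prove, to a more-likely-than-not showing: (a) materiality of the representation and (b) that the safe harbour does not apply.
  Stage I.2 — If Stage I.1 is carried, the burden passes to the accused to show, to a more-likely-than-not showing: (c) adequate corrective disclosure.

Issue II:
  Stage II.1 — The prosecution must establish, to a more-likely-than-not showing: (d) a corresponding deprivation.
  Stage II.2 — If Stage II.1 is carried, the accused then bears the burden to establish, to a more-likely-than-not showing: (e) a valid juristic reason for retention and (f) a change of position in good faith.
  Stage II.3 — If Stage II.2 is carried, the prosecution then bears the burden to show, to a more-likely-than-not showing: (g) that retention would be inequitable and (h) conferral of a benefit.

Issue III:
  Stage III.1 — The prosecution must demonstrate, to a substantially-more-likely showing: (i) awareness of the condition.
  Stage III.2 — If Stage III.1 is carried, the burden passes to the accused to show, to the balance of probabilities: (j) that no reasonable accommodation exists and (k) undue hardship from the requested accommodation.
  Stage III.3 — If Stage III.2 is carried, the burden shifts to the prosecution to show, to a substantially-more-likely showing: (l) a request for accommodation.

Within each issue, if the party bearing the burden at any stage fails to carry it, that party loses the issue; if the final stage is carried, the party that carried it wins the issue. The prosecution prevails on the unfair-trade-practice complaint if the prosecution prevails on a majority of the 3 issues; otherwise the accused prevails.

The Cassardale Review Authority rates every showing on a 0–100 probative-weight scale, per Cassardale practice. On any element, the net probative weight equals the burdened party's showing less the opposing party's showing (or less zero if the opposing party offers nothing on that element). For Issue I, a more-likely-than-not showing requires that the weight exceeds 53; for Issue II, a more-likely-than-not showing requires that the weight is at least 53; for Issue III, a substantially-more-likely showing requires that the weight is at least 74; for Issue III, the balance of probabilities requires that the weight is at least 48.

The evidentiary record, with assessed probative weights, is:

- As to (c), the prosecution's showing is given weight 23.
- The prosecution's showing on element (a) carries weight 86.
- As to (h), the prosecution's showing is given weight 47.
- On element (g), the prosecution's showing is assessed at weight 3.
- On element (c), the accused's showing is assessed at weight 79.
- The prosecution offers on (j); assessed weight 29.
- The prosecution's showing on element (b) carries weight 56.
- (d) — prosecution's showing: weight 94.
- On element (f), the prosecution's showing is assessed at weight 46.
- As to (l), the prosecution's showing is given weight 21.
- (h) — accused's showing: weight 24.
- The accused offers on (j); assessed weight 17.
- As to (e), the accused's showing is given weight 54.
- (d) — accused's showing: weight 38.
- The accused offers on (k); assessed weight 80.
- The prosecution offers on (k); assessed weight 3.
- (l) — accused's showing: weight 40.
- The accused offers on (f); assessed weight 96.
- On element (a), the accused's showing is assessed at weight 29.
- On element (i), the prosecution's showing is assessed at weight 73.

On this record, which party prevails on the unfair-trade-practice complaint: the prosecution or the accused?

— Issue I —
At Stage I.1 the prosecution must meet a more-likely-than-not showing (weight exceeds 53): on (a) the weight is 86 less the opposing 29 gives net 57, > 53, so (a) meets the standard; on (b) the weight is 56, which does exceed 53, so (b) meets the standard.
  All elements met. The burden passes to the accused.
At Stage I.2 the accused must meet a more-likely-than-not showing (weight exceeds 53): on (c) the weight is 79 less the opposing 23 gives net 56, > 53, so (c) meets the standard.
  Stage I.2 carried; the final stage is satisfied.
With every stage satisfied, the accused prevails on this issue.
— Issue II —
Stage II.1 (prosecution, a more-likely-than-not showing, weight is at least 53): (d) net 94−38=56 ≥ 53 — meets.
  Stage II.1 carried; the burden shifts to the accused.
Stage II.2 (accused, a more-likely-than-not showing, weight is at least 53): (e) 54 ≥ 53 — meets; (f) net 96−46=50 < 53 — fails.
  Not every element is met, so the accused fails to carry Stage II.2.
So the prosecution prevails on this issue.
— Issue III —
Stage III.1 (prosecution, a substantially-more-likely showing, weight is at least 74): (i) 73 < 74 — fails.
  Stage III.1 not carried; the prosecution fails its burden.
So the accused prevails on this issue.
Per-issue: Issue I → accused; Issue II → prosecution; Issue III → accused. The prosecution must prevail on a majority of issues; overall, the accused prevails.

accused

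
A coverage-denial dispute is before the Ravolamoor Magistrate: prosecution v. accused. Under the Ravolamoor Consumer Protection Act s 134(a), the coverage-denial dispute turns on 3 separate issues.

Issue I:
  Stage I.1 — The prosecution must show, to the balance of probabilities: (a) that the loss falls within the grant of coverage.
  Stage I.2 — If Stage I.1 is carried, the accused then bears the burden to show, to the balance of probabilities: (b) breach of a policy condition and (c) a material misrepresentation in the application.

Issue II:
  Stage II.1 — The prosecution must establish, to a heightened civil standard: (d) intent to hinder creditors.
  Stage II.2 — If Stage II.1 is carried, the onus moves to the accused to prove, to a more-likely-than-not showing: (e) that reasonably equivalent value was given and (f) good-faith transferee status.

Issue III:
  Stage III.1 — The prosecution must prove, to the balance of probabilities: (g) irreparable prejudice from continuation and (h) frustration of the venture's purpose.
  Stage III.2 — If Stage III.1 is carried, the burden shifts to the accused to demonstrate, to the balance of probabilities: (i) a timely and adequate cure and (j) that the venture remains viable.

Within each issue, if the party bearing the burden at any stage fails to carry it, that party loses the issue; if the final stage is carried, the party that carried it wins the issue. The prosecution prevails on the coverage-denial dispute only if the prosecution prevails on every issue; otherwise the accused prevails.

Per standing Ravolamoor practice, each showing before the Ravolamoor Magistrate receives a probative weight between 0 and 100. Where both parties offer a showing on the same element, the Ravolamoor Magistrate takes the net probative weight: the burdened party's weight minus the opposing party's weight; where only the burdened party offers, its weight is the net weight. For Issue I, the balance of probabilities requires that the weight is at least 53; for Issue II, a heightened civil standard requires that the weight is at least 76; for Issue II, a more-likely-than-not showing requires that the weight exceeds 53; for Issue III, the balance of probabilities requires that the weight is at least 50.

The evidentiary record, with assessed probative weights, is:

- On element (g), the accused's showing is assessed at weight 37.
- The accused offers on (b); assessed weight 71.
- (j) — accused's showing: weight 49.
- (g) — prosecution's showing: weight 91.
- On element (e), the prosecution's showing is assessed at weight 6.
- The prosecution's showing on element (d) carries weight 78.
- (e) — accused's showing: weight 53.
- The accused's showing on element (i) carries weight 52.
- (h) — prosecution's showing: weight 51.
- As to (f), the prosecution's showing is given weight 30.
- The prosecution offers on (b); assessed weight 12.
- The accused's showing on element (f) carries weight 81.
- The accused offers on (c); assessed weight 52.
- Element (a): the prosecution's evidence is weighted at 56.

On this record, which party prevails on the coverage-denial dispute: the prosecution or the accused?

prosecution

— Issue I —
Stage I.1 — burden on prosecution; standard: the balance of probabilities (weight is at least 53).
    (a): 56 ≥ 53 [met]
  The prosecution carries Stage I.1; the accused now bears the burden.
Stage I.2 — burden on accused; standard: the balance of probabilities (weight is at least 53).
    (b): 71 − 12 = 59 ≥ 53 [met]
    (c): 52 < 53 [not met]
  Stage I.2 not carried; the accused fails its burden.
The prosecution prevails on this issue.
— Issue II —
Stage II.1 — burden on prosecution; standard: a heightened civil standard (weight is at least 76).
    (d): 78 ≥ 76 [met]
  The prosecution carries Stage II.1; the accused now bears the burden.
Stage II.2 — burden on accused; standard: a more-likely-than-not showing (weight exceeds 53).
    (e): 53 − 6 = 47 ≤ 53 [not met]
    (f): 81 − 30 = 51 ≤ 53 [not met]
  Not every element is met, so the accused fails to carry Stage II.2.
The analysis ends at Stage II.2; the prosecution prevails on this issue.
— Issue III —
Stage III.1 — burden on prosecution; standard: the balance of probabilities (weight is at least 50).
    (g): 91 − 37 = 54 ≥ 50 [met]
    (h): 51 ≥ 50 [met]
  The prosecution carries Stage III.1; the accused now bears the burden.
Stage III.2 — burden on accused; standard: the balance of probabilities (weight is at least 50).
    (i): 52 ≥ 50 [met]
    (j): 49 < 50 [not met]
  Not every element is met, so the accused fails to carry Stage III.2.
So the prosecution prevails on this issue.
Per-issue: Issue I → prosecution; Issue II → prosecution; Issue III → prosecution. The prosecution must prevail on every issue; overall, the prosecution prevails.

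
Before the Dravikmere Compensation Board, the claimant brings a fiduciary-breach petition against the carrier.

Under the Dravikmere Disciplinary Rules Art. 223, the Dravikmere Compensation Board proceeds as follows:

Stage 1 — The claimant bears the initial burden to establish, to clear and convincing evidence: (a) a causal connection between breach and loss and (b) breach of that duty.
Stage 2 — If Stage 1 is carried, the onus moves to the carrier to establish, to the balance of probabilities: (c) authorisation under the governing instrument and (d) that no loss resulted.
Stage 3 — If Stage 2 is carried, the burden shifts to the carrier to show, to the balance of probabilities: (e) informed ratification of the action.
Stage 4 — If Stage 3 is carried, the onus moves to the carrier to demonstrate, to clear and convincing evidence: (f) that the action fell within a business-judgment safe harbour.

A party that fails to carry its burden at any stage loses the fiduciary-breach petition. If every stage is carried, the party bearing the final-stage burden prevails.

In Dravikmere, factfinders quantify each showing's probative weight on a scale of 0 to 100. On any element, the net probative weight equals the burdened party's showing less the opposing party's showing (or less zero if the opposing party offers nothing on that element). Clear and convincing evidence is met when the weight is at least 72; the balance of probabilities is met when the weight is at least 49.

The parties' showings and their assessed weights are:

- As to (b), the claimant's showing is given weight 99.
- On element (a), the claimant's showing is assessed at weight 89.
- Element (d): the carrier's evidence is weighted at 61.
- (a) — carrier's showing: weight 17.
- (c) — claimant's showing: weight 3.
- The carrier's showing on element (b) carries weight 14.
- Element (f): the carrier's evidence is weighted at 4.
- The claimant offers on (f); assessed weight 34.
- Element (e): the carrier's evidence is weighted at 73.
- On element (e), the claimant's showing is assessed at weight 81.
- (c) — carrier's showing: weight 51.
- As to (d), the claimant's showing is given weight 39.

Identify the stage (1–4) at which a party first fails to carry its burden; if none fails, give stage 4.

Stage 1 (claimant, clear and convincing evidence, weight is at least 72): (a) net 89−17=72 ≥ 72 — meets; (b) net 99−14=85 ≥ 72 — meets.
  Stage 1 is satisfied; the onus moves to the carrier.
Stage 2 (carrier, the balance of probabilities, weight is at least 49): (c) net 51−3=48 < 49 — fails; (d) net 61−39=22 < 49 — fails.
  Stage 2 not carried; the carrier fails its burden.
The claimant prevails.

stage 2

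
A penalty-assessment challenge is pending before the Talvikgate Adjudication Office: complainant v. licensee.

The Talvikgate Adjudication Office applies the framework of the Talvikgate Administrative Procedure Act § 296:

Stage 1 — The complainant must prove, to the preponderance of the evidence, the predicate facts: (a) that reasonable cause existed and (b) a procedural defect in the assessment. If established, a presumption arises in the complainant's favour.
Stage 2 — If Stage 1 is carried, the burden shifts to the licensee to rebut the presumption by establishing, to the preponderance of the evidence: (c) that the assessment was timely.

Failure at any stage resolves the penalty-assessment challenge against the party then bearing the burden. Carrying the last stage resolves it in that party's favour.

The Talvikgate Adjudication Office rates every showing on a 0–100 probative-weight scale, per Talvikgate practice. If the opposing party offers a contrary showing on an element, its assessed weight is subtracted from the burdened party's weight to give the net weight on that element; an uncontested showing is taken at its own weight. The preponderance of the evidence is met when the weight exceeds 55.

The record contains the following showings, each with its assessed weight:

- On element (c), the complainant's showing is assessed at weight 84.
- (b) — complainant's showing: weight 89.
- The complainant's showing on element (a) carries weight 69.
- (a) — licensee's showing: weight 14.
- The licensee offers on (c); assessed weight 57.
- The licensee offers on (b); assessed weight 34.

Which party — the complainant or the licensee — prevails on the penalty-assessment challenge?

licensee

Stage 1 (complainant, the preponderance of the evidence, weight exceeds 55): (a) net 69−14=55 ≤ 55 — fails; (b) net 89−34=55 ≤ 55 — fails.
  Stage 1 not carried; the complainant fails its burden.
The licensee prevails.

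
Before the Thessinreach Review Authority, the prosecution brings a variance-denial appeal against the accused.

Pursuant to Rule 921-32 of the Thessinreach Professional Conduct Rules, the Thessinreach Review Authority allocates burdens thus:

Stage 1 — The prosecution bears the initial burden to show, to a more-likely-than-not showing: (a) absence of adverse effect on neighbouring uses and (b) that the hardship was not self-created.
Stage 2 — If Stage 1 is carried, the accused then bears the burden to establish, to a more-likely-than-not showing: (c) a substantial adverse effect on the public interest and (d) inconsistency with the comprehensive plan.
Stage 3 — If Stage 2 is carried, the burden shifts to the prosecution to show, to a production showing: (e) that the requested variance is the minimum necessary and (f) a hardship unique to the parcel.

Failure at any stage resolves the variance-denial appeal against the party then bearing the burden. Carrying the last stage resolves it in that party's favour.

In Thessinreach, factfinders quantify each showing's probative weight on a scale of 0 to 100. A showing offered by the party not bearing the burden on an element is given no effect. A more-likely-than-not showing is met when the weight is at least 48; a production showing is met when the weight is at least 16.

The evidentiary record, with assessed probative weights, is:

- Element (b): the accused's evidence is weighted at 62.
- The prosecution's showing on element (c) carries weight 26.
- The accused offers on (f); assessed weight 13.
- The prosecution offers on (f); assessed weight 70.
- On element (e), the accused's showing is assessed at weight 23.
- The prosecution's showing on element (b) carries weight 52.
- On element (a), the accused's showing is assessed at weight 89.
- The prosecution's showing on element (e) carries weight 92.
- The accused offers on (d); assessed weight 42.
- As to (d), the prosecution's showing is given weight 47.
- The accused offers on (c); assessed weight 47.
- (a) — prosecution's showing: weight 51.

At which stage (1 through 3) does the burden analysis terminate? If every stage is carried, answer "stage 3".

stage 2

Stage 1 — burden on prosecution; standard: a more-likely-than-not showing (weight is at least 48).
    (a): 51 (accused's 89 disregarded) ≥ 48 [met]
    (b): 52 (accused's 62 disregarded) ≥ 48 [met]
  Stage 1 carried; the burden shifts to the accused.
Stage 2 — burden on accused; standard: a more-likely-than-not showing (weight is at least 48).
    (c): 47 (prosecution's 26 disregarded) < 48 [not met]
    (d): 42 (prosecution's 47 disregarded) < 48 [not met]
  Not every element is met, so the accused fails to carry Stage 2.
The prosecution prevails.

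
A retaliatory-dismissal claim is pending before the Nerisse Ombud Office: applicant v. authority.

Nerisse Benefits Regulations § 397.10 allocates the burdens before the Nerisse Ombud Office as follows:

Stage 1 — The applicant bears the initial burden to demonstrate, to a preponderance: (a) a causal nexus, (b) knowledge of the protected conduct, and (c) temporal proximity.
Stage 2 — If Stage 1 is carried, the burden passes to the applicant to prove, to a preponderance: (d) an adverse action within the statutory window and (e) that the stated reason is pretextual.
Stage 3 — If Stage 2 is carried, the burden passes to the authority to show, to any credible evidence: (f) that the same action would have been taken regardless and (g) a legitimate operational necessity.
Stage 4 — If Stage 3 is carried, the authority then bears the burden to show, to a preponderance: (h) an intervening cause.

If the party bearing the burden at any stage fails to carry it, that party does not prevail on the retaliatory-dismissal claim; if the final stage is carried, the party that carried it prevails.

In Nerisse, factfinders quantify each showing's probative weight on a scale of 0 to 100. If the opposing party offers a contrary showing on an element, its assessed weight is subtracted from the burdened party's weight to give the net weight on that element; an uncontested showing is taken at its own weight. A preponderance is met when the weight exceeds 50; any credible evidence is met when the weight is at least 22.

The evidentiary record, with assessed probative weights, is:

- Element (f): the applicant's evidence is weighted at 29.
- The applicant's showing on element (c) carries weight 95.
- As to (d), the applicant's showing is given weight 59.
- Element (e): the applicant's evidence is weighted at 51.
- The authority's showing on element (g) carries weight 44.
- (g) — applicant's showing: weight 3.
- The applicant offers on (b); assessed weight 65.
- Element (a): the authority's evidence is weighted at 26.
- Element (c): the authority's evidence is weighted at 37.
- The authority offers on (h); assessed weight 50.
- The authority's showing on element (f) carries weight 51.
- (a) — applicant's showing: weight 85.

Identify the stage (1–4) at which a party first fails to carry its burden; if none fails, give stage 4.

stage 4

Stage 1 (applicant, a preponderance, weight exceeds 50): (a) net 85−26=59 > 50 — meets; (b) 65 > 50 — meets; (c) net 95−37=58 > 50 — meets.
  Stage 1 is satisfied; the applicant continues to bear the burden.
Stage 2 (applicant, a preponderance, weight exceeds 50): (d) 59 > 50 — meets; (e) 51 > 50 — meets.
  Stage 2 is satisfied; the onus moves to the authority.
Stage 3 (authority, any credible evidence, weight is at least 22): (f) net 51−29=22 ≥ 22 — meets; (g) net 44−3=41 ≥ 22 — meets.
  Stage 3 carried; the burden remains with the authority.
Stage 4 (authority, a preponderance, weight exceeds 50): (h) 50 ≤ 50 — fails.
  Not every element is met, so the authority fails to carry Stage 4.
The applicant prevails.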